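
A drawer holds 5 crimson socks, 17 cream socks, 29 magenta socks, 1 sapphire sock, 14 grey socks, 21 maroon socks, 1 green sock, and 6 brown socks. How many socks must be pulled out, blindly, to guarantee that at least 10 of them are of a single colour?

Put each drawn sock into a box by colour. The largest draw with every box below 10 takes min(count, 9) from each colour; colours with fewer than 9 contribute all they have.
Σ min(cᵢ, 9) = 5 + 9 + 9 + 1 + 9 + 9 + 1 + 6 = 49.
Draw number 49 + 1 = 50 must push one box to 10.

50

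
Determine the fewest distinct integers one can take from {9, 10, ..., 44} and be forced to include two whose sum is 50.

21

Two chosen integers sum to 50 exactly when both halves of some pair {x, 50−x} with 9 ≤ x ≤ 50−x ≤ 41 are chosen — 16 such pairs.
The remaining 4 elements (those with no distinct partner in range) can never complete a 50-sum, so the worst case takes all of them and one from each pair: 4 + 16 = 20.
By the pigeonhole principle, the 21st integer has to be the second member of some pair, so 20 + 1 = 21.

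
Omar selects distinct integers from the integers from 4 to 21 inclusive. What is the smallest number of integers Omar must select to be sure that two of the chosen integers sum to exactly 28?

Two chosen integers sum to 28 exactly when both halves of some pair {x, 28−x} with 7 ≤ x ≤ 28−x ≤ 21 are chosen — 7 such pairs.
The remaining 4 elements (those with no distinct partner in range) can never complete a 28-sum, so the worst case takes all of them and one from each pair: 4 + 7 = 11.
Pigeonhole: the 12th integer has to be the second member of some pair, so 11 + 1 = 12.

12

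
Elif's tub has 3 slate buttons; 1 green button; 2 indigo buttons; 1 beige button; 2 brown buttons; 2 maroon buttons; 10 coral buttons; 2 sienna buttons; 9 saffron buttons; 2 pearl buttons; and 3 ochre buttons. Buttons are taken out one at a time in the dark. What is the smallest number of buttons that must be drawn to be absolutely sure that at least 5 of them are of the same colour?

By the pigeonhole principle, the 11 colours are the holes; the buttons drawn are the pigeons.
To avoid 5 of any one colour, the worst case takes at most 4 of each colour, or every button of a colour that has fewer than 4.
That gives 3 + 1 + 2 + 1 + 2 + 2 + 4 + 2 + 4 + 2 + 3 = 26 buttons with no colour reaching 5.
The next button forces some colour to 5, so 26 + 1 = 27.

27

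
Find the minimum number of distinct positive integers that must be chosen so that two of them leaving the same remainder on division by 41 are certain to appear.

42

The 41 residue classes mod 41 are the pigeonholes.
With 41 integers one could put 1 in each residue class and have no class reach 2.
The 42nd integer pushes some class to 2, so 41·1 + 1 = 42.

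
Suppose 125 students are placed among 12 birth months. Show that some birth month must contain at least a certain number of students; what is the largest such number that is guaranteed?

11

The 12 birth months are the holes and the 125 students are the pigeons.
If every birth month held at most 10 students, the total would be at most 12 × 10 = 120, which is less than 125.
So some birth month holds at least ⌈125/12⌉ = 11 students.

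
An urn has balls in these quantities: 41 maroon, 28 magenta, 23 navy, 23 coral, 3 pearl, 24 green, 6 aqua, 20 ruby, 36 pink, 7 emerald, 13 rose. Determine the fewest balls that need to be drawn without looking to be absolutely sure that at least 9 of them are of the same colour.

81

By the pigeonhole principle, put each drawn ball into a box by colour. The largest draw with every box below 9 takes min(count, 8) from each colour; colours with fewer than 8 contribute all they have.
Σ min(cᵢ, 8) = 8 + 8 + 8 + 8 + 3 + 8 + 6 + 8 + 8 + 7 + 8 = 80.
Draw number 80 + 1 = 81 must push one box to 9.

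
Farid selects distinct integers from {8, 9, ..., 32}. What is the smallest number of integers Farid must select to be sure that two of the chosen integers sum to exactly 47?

Group the elements by complementary pair {x, 47−x}: {15,32}, {16,31}, {17,30}, …, giving 9 two-element pairs and 7 integers whose partner 47−x falls outside [8,32].
Treating each of those 16 groups as a pigeonhole, one can pick one integer per group — 16 integers — with no two summing to 47.
The 17th integer lands in an occupied pair, forcing a sum of 47.

17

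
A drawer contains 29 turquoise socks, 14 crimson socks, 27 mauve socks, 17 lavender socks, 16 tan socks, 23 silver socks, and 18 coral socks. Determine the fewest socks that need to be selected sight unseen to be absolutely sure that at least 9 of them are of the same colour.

An adversary could hand out at most 8 socks per colour: 8 + 8 + 8 + 8 + 8 + 8 + 8 = 56 socks and still no colour has 9.
By the pigeonhole principle, one more sock lands in a colour already at 8, so 57 draws are enough and 56 are not.

57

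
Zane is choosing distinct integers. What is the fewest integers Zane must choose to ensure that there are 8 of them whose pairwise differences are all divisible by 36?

Integers whose pairwise differences are multiples of 36 are exactly those sharing a remainder mod 36. By the pigeonhole principle, the 36 residue classes mod 36 are the pigeonholes.
With 252 integers one could put 7 in each residue class and have no class reach 8.
The 253rd integer pushes some class to 8, so 36·7 + 1 = 253.

253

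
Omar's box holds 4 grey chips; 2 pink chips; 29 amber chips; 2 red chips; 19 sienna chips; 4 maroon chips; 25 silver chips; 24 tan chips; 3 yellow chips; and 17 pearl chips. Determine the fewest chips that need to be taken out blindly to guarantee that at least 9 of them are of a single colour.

The 10 colours are the holes; the chips drawn are the pigeons.
To avoid 9 of any one colour, the worst case takes at most 8 of each colour, or every chip of a colour that has fewer than 8.
That gives 4 + 2 + 8 + 2 + 8 + 4 + 8 + 8 + 3 + 8 = 55 chips with no colour reaching 9.
The next chip forces some colour to 9, so 55 + 1 = 56.

56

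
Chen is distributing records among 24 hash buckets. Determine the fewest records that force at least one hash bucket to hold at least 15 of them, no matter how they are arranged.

With 336 records one could put exactly 14 in each of the 24 hash buckets, and no hash bucket would reach 15.
One more record must land in a hash bucket that already has 14, giving it 15.
So 24 × 14 + 1 = 337 records are required.

337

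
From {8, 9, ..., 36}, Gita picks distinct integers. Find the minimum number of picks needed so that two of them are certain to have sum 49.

Two chosen integers sum to 49 exactly when both halves of some pair {x, 49−x} with 13 ≤ x ≤ 49−x ≤ 36 are chosen — 12 such pairs.
The remaining 5 elements (those with no distinct partner in range) can never complete a 49-sum, so the worst case takes all of them and one from each pair: 5 + 12 = 17.
By pigeonhole, the 18th integer has to be the second member of some pair, so 17 + 1 = 18.

18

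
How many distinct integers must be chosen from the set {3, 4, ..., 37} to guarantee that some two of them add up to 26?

Group the elements by complementary pair {x, 26−x}: {3,23}, {4,22}, {5,21}, …, giving 10 two-element pairs; the single value 13 (it cannot pair with itself since the integers are distinct); and 14 integers whose partner 26−x falls outside [3,37].
Pigeonhole: treating each of those 25 groups as a pigeonhole, one can pick one integer per group — 25 integers — with no two summing to 26.
The 26th integer lands in an occupied pair, forcing a sum of 26.

26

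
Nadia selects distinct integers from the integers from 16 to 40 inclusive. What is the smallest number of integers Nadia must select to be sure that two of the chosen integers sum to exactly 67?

19

Group the elements by complementary pair {x, 67−x}: {27,40}, {28,39}, {29,38}, …, giving 7 two-element pairs and 11 integers whose partner 67−x falls outside [16,40].
By pigeonhole, treating each of those 18 groups as a pigeonhole, one can pick one integer per group — 18 integers — with no two summing to 67.
The 19th integer lands in an occupied pair, forcing a sum of 67.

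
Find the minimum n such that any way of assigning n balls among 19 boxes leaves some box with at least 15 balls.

With 266 balls one could put exactly 14 in each of the 19 boxes, and no box would reach 15.
By the pigeonhole principle, one more ball must land in a box that already has 14, giving it 15.
So 19 × 14 + 1 = 267 balls are required.

267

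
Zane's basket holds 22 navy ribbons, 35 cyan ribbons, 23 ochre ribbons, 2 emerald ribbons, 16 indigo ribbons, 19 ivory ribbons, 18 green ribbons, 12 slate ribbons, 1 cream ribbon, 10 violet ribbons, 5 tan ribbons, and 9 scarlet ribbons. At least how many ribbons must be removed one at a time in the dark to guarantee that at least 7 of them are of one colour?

By pigeonhole, put each drawn ribbon into a box by colour. The largest draw with every box below 7 takes min(count, 6) from each colour; colours with fewer than 6 contribute all they have.
Σ min(cᵢ, 6) = 6 + 6 + 6 + 2 + 6 + 6 + 6 + 6 + 1 + 6 + 5 + 6 = 62.
Draw number 62 + 1 = 63 must push one box to 7.

63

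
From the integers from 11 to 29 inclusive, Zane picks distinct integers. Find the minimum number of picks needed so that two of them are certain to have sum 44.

A set avoiding the sum 44 can contain at most one of each pair {x, 44−x}, plus the 5 elements whose complement lies outside the range or equal to its own complement.
The integers 11, …, 22 (12 of them) are such a set: any two sum to at least 11+12 = 23 and at most 21+22 = 43 < 44.
By the pigeonhole principle, any 13th integer completes one of the 7 pairs, so 13 choices force a sum of 44.

13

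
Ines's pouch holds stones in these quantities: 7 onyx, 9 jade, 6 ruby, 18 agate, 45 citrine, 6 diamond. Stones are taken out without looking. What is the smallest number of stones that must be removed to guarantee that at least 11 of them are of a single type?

By the pigeonhole principle, the 6 types are the holes; the stones drawn are the pigeons.
To avoid 11 of any one type, the worst case takes at most 10 of each type, or every stone of a type that has fewer than 10.
That gives 7 + 9 + 6 + 10 + 10 + 6 = 48 stones with no type reaching 11.
The next stone forces some type to 11, so 48 + 1 = 49.

49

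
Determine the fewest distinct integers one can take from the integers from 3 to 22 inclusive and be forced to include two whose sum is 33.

15

Two chosen integers sum to 33 exactly when both halves of some pair {x, 33−x} with 11 ≤ x ≤ 33−x ≤ 22 are chosen — 6 such pairs.
The remaining 8 elements (those with no distinct partner in range) can never complete a 33-sum, so the worst case takes all of them and one from each pair: 8 + 6 = 14.
By pigeonhole, the 15th integer has to be the second member of some pair, so 14 + 1 = 15.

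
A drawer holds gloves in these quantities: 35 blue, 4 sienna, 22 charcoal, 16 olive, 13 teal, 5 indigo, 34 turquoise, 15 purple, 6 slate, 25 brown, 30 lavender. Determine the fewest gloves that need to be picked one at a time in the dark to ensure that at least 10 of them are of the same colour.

The 11 colours are the holes; the gloves drawn are the pigeons.
To avoid 10 of any one colour, the worst case takes at most 9 of each colour, or every glove of a colour that has fewer than 9.
That gives 9 + 4 + 9 + 9 + 9 + 5 + 9 + 9 + 6 + 9 + 9 = 87 gloves with no colour reaching 10.
The next glove forces some colour to 10, so 87 + 1 = 88.

88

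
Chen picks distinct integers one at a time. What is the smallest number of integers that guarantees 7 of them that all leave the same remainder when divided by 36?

Pigeonhole: the 36 residue classes mod 36 are the pigeonholes.
With 216 integers one could put 6 in each residue class and have no class reach 7.
The 217th integer pushes some class to 7, so 36·6 + 1 = 217.

217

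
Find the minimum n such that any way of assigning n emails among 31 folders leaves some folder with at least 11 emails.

311

With 310 emails one could put exactly 10 in each of the 31 folders, and no folder would reach 11.
One more email must land in a folder that already has 10, giving it 11.
So 31 × 10 + 1 = 311 emails are required.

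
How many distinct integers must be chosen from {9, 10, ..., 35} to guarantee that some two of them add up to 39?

Group the elements by complementary pair {x, 39−x}: {9,30}, {10,29}, {11,28}, …, giving 11 two-element pairs and 5 integers whose partner 39−x falls outside [9,35].
By pigeonhole, treating each of those 16 groups as a pigeonhole, one can pick one integer per group — 16 integers — with no two summing to 39.
The 17th integer lands in an occupied pair, forcing a sum of 39.

17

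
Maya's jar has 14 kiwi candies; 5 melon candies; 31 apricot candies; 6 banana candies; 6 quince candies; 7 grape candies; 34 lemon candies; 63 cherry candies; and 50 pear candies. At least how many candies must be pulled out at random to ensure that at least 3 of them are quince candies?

In the worst case for collecting quince candies, every non-quince candy comes out first.
There are 14 + 5 + 31 + 6 + 7 + 34 + 63 + 50 = 210 non-quince candies altogether.
After those, each further candy must be quince, so 210 + 3 = 213 draws guarantee 3 quince candies.

213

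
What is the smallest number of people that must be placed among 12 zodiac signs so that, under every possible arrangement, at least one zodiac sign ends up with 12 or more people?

133

With 132 people one could put exactly 11 in each of the 12 zodiac signs, and no zodiac sign would reach 12.
By pigeonhole, one more person must land in a zodiac sign that already has 11, giving it 12.
So 12 × 11 + 1 = 133 people are required.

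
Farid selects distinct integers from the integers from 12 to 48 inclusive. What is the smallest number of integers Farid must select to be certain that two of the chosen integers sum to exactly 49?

25

A set avoiding the sum 49 can contain at most one of each pair {x, 49−x}, plus the 11 elements whose complement lies outside the range.
The integers 25, …, 48 (24 of them) are such a set: any two sum to at least 25+26 = 51 > 49.
By pigeonhole, any 25th integer completes one of the 13 pairs, so 25 choices force a sum of 49.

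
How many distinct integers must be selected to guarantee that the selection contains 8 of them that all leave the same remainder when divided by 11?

By pigeonhole, the 11 residue classes mod 11 are the pigeonholes.
With 77 integers one could put 7 in each residue class and have no class reach 8.
The 78th integer pushes some class to 8, so 11·7 + 1 = 78.

78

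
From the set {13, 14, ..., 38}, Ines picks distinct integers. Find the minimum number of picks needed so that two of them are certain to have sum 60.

19

Two chosen integers sum to 60 exactly when both halves of some pair {x, 60−x} with 22 ≤ x ≤ 60−x ≤ 38 are chosen — 8 such pairs.
The remaining 10 elements (those with no distinct partner in range) can never complete a 60-sum, so the worst case takes all of them and one from each pair: 10 + 8 = 18.
Pigeonhole: the 19th integer has to be the second member of some pair, so 18 + 1 = 19.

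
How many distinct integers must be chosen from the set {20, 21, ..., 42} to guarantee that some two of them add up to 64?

14

A set avoiding the sum 64 can contain at most one of each pair {x, 64−x}, plus the 3 elements whose complement lies outside the range or equal to its own complement.
The integers 20, …, 32 (13 of them) are such a set: any two sum to at least 20+21 = 41 and at most 31+32 = 63 < 64.
By the pigeonhole principle, any 14th integer completes one of the 10 pairs, so 14 choices force a sum of 64.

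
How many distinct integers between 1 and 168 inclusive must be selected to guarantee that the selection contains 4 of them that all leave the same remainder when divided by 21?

Pigeonhole: the 21 residue classes mod 21 are the pigeonholes.
With 63 integers one could put 3 in each residue class and have no class reach 4.
The 64th integer pushes some class to 4, so 21·3 + 1 = 64.

64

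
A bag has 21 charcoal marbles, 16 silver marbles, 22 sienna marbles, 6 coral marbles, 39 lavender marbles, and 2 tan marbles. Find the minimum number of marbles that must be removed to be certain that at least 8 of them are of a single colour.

Pigeonhole: put each drawn marble into a box by colour. The largest draw with every box below 8 takes min(count, 7) from each colour; colours with fewer than 7 contribute all they have.
Σ min(cᵢ, 7) = 7 + 7 + 7 + 6 + 7 + 2 = 36.
Draw number 36 + 1 = 37 must push one box to 8.

37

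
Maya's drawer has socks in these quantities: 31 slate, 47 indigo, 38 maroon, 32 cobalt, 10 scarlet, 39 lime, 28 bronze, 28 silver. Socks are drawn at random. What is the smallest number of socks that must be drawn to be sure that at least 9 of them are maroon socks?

224

In the worst case for collecting maroon socks, every non-maroon sock comes out first.
There are 31 + 47 + 32 + 10 + 39 + 28 + 28 = 215 non-maroon socks altogether.
After those, each further sock must be maroon, so 215 + 9 = 224 draws guarantee 9 maroon socks.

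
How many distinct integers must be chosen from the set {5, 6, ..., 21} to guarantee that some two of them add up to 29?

Two chosen integers sum to 29 exactly when both halves of some pair {x, 29−x} with 8 ≤ x ≤ 29−x ≤ 21 are chosen — 7 such pairs.
The remaining 3 elements (those with no distinct partner in range) can never complete a 29-sum, so the worst case takes all of them and one from each pair: 3 + 7 = 10.
By the pigeonhole principle, the 11th integer has to be the second member of some pair, so 10 + 1 = 11.

11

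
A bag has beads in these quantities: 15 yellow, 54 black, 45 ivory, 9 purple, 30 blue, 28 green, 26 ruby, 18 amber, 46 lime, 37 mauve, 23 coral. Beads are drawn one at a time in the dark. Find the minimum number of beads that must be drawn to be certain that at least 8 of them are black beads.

285

In the worst case for collecting black beads, every non-black bead comes out first.
There are 15 + 45 + 9 + 30 + 28 + 26 + 18 + 46 + 37 + 23 = 277 non-black beads altogether.
After those, each further bead must be black, so 277 + 8 = 285 draws guarantee 8 black beads.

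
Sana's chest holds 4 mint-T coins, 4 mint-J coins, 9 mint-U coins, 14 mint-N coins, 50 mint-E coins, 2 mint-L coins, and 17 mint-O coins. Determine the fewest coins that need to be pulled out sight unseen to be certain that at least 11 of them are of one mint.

50

The 7 mints are the holes; the coins drawn are the pigeons.
To avoid 11 of any one mint, the worst case takes at most 10 of each mint, or every coin of a mint that has fewer than 10.
That gives 4 + 4 + 9 + 10 + 10 + 2 + 10 = 49 coins with no mint reaching 11.
The next coin forces some mint to 11, so 49 + 1 = 50.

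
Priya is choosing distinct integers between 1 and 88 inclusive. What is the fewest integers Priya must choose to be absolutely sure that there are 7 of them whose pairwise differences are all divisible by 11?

67

Integers whose pairwise differences are multiples of 11 are exactly those sharing a remainder mod 11. The 11 residue classes mod 11 are the pigeonholes.
With 66 integers one could put 6 in each residue class and have no class reach 7.
The 67th integer pushes some class to 7, so 11·6 + 1 = 67.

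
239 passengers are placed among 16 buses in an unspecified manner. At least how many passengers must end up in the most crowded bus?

By the pigeonhole principle, the 16 buses are the holes and the 239 passengers are the pigeons.
If every bus held at most 14 passengers, the total would be at most 16 × 14 = 224, which is less than 239.
So some bus holds at least ⌈239/16⌉ = 15 passengers.

15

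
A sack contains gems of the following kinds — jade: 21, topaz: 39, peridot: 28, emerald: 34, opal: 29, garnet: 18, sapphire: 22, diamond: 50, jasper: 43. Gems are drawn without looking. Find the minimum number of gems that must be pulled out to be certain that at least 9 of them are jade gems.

In the worst case for collecting jade gems, every non-jade gem comes out first.
There are 39 + 28 + 34 + 29 + 18 + 22 + 50 + 43 = 263 non-jade gems altogether.
After those, each further gem must be jade, so 263 + 9 = 272 draws guarantee 9 jade gems.

272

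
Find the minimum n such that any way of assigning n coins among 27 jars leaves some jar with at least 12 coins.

298

With 297 coins one could put exactly 11 in each of the 27 jars, and no jar would reach 12.
One more coin must land in a jar that already has 11, giving it 12.
So 27 × 11 + 1 = 298 coins are required.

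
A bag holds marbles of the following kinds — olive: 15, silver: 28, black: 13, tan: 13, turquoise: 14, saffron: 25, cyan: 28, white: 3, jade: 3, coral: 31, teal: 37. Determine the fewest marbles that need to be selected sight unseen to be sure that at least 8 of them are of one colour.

70

By pigeonhole, the 11 colours are the holes; the marbles drawn are the pigeons.
To avoid 8 of any one colour, the worst case takes at most 7 of each colour, or every marble of a colour that has fewer than 7.
That gives 7 + 7 + 7 + 7 + 7 + 7 + 7 + 3 + 3 + 7 + 7 = 69 marbles with no colour reaching 8.
The next marble forces some colour to 8, so 69 + 1 = 70.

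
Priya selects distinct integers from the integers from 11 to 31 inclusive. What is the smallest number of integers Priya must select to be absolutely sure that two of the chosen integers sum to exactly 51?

16

Group the elements by complementary pair {x, 51−x}: {20,31}, {21,30}, {22,29}, …, giving 6 two-element pairs and 9 integers whose partner 51−x falls outside [11,31].
Treating each of those 15 groups as a pigeonhole, one can pick one integer per group — 15 integers — with no two summing to 51.
The 16th integer lands in an occupied pair, forcing a sum of 51.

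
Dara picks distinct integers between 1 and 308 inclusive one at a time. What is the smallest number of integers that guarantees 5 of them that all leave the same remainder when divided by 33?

By the pigeonhole principle, the 33 residue classes mod 33 are the pigeonholes.
With 132 integers one could put 4 in each residue class and have no class reach 5.
The 133rd integer pushes some class to 5, so 33·4 + 1 = 133.

133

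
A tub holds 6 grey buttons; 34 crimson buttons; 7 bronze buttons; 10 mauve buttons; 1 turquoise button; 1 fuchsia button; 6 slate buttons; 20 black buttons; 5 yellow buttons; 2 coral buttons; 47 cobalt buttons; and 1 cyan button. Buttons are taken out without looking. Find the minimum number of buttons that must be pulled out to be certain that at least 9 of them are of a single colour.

62

The 12 colours are the holes; the buttons drawn are the pigeons.
To avoid 9 of any one colour, the worst case takes at most 8 of each colour, or every button of a colour that has fewer than 8.
That gives 6 + 8 + 7 + 8 + 1 + 1 + 6 + 8 + 5 + 2 + 8 + 1 = 61 buttons with no colour reaching 9.
The next button forces some colour to 9, so 61 + 1 = 62.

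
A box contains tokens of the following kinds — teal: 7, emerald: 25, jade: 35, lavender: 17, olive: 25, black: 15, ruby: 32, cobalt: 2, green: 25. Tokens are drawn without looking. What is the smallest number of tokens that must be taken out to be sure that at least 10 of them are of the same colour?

The 9 colours are the holes; the tokens drawn are the pigeons.
To avoid 10 of any one colour, the worst case takes at most 9 of each colour, or every token of a colour that has fewer than 9.
That gives 7 + 9 + 9 + 9 + 9 + 9 + 9 + 2 + 9 = 72 tokens with no colour reaching 10.
The next token forces some colour to 10, so 72 + 1 = 73.

73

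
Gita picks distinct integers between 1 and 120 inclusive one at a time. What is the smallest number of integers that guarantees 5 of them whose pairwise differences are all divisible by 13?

53

Integers whose pairwise differences are multiples of 13 are exactly those sharing a remainder mod 13. Pigeonhole: the 13 residue classes mod 13 are the pigeonholes.
With 52 integers one could put 4 in each residue class and have no class reach 5.
The 53rd integer pushes some class to 5, so 13·4 + 1 = 53.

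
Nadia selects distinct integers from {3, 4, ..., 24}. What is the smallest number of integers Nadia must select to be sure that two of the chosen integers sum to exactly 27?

12

Group the elements by complementary pair {x, 27−x}: {3,24}, {4,23}, {5,22}, …, giving 11 two-element pairs.
By pigeonhole, treating each of those 11 groups as a pigeonhole, one can pick one integer per group — 11 integers — with no two summing to 27.
The 12th integer lands in an occupied pair, forcing a sum of 27.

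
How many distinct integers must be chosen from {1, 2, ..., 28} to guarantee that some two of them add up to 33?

A set avoiding the sum 33 can contain at most one of each pair {x, 33−x}, plus the 4 elements whose complement lies outside the range.
The integers 1, …, 16 (16 of them) are such a set: any two sum to at least 1+2 = 3 and at most 15+16 = 31 < 33.
Any 17th integer completes one of the 12 pairs, so 17 choices force a sum of 33.

17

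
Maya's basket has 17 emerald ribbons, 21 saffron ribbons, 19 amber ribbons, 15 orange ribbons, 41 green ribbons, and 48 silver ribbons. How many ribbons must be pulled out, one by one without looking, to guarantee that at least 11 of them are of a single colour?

Put each drawn ribbon into a box by colour. The largest draw with every box below 11 takes min(count, 10) from each colour.
Σ min(cᵢ, 10) = 10 + 10 + 10 + 10 + 10 + 10 = 60.
Draw number 60 + 1 = 61 must push one box to 11.

61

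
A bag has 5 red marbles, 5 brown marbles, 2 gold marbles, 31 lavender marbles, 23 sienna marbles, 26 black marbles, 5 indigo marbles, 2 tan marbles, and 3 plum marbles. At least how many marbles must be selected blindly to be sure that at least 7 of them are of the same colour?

41

An adversary could hand out at most 6 marbles per colour (6 colours run out sooner): 5 + 5 + 2 + 6 + 6 + 6 + 5 + 2 + 3 = 40 marbles and still no colour has 7.
One more marble lands in a colour already at 6, so 41 draws are enough and 40 are not.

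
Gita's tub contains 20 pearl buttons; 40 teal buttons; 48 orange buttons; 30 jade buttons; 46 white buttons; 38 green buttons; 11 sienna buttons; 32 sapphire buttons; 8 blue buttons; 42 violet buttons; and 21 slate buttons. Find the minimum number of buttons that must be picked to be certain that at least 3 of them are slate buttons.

318

In the worst case for collecting slate buttons, every non-slate button comes out first.
There are 20 + 40 + 48 + 30 + 46 + 38 + 11 + 32 + 8 + 42 = 315 non-slate buttons altogether.
After those, each further button must be slate, so 315 + 3 = 318 draws guarantee 3 slate buttons.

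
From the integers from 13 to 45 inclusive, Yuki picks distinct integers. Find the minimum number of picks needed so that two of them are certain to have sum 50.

22

Two chosen integers sum to 50 exactly when both halves of some pair {x, 50−x} with 13 ≤ x ≤ 50−x ≤ 37 are chosen — 12 such pairs.
The remaining 9 elements (those with no distinct partner in range) can never complete a 50-sum, so the worst case takes all of them and one from each pair: 9 + 12 = 21.
The 22nd integer has to be the second member of some pair, so 21 + 1 = 22.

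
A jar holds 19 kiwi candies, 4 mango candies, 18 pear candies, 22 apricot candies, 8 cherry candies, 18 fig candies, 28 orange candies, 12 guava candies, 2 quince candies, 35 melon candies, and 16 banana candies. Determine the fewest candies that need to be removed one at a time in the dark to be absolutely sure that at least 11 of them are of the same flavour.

An adversary could hand out at most 10 candies per flavour (mango, cherry, quince run out sooner): 10 + 4 + 10 + 10 + 8 + 10 + 10 + 10 + 2 + 10 + 10 = 94 candies and still no flavour has 11.
One more candy lands in a flavour already at 10, so 95 draws are enough and 94 are not.

95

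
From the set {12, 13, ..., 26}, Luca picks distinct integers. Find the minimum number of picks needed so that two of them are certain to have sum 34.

A set avoiding the sum 34 can contain at most one of each pair {x, 34−x}, plus the 5 elements whose complement lies outside the range or equal to its own complement.
The integers 17, …, 26 (10 of them) are such a set: any two sum to at least 17+18 = 35 > 34.
By the pigeonhole principle, any 11th integer completes one of the 5 pairs, so 11 choices force a sum of 34.

11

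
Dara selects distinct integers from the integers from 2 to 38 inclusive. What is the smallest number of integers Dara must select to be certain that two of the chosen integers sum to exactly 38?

Two chosen integers sum to 38 exactly when both halves of some pair {x, 38−x} with 2 ≤ x ≤ 38−x ≤ 36 are chosen — 17 such pairs.
The remaining 3 elements (those with no distinct partner in range) can never complete a 38-sum, so the worst case takes all of them and one from each pair: 3 + 17 = 20.
By pigeonhole, the 21st integer has to be the second member of some pair, so 20 + 1 = 21.

21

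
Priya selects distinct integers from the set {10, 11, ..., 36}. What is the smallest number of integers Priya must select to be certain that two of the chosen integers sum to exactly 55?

19

A set avoiding the sum 55 can contain at most one of each pair {x, 55−x}, plus the 9 elements whose complement lies outside the range.
The integers 10, …, 27 (18 of them) are such a set: any two sum to at least 10+11 = 21 and at most 26+27 = 53 < 55.
Any 19th integer completes one of the 9 pairs, so 19 choices force a sum of 55.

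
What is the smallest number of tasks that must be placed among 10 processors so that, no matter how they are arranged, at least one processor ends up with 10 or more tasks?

91

With 90 tasks one could put exactly 9 in each of the 10 processors, and no processor would reach 10.
Pigeonhole: one more task must land in a processor that already has 9, giving it 10.
So 10 × 9 + 1 = 91 tasks are required.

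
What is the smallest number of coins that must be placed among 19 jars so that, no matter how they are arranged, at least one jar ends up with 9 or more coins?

153

With 152 coins one could put exactly 8 in each of the 19 jars, and no jar would reach 9.
By pigeonhole, one more coin must land in a jar that already has 8, giving it 9.
So 19 × 8 + 1 = 153 coins are required.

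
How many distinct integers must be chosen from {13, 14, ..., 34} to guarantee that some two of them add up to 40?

16

A set avoiding the sum 40 can contain at most one of each pair {x, 40−x}, plus the 8 elements whose complement lies outside the range or equal to its own complement.
The integers 20, …, 34 (15 of them) are such a set: any two sum to at least 20+21 = 41 > 40.
By the pigeonhole principle, any 16th integer completes one of the 7 pairs, so 16 choices force a sum of 40.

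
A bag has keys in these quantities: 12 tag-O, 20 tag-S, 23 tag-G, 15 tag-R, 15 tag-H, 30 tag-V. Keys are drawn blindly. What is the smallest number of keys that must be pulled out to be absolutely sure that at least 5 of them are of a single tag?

25

An adversary could hand out at most 4 keys per tag: 4 + 4 + 4 + 4 + 4 + 4 = 24 keys and still no tag has 5.
One more key lands in a tag already at 4, so 25 draws are enough and 24 are not.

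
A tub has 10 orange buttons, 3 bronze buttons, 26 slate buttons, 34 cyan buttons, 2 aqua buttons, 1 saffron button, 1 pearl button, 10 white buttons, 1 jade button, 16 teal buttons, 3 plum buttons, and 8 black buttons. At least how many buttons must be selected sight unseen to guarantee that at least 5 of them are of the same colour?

Pigeonhole: the 12 colours are the holes; the buttons drawn are the pigeons.
To avoid 5 of any one colour, the worst case takes at most 4 of each colour, or every button of a colour that has fewer than 4.
That gives 4 + 3 + 4 + 4 + 2 + 1 + 1 + 4 + 1 + 4 + 3 + 4 = 35 buttons with no colour reaching 5.
The next button forces some colour to 5, so 35 + 1 = 36.

36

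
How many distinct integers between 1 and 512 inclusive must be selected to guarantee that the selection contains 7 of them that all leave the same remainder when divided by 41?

247

Pigeonhole: the 41 residue classes mod 41 are the pigeonholes.
With 246 integers one could put 6 in each residue class and have no class reach 7.
The 247th integer pushes some class to 7, so 41·6 + 1 = 247.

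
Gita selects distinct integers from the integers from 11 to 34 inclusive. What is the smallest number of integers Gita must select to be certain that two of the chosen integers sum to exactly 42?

15

Group the elements by complementary pair {x, 42−x}: {11,31}, {12,30}, {13,29}, …, giving 10 two-element pairs, the single value 21 (it cannot pair with itself since the integers are distinct), and 3 integers whose partner 42−x falls outside [11,34].
By pigeonhole, treating each of those 14 groups as a pigeonhole, one can pick one integer per group — 14 integers — with no two summing to 42.
The 15th integer lands in an occupied pair, forcing a sum of 42.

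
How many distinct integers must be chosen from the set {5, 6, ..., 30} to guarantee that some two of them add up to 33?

Group the elements by complementary pair {x, 33−x}: {5,28}, {6,27}, {7,26}, …, giving 12 two-element pairs and 2 integers whose partner 33−x falls outside [5,30].
Treating each of those 14 groups as a pigeonhole, one can pick one integer per group — 14 integers — with no two summing to 33.
The 15th integer lands in an occupied pair, forcing a sum of 33.

15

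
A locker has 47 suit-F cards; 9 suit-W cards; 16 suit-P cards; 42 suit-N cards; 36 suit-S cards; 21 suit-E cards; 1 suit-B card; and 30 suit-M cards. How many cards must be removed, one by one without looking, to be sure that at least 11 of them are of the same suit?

71

By the pigeonhole principle, put each drawn card into a box by suit. The largest draw with every box below 11 takes min(count, 10) from each suit; suits with fewer than 10 contribute all they have.
Σ min(cᵢ, 10) = 10 + 9 + 10 + 10 + 10 + 10 + 1 + 10 = 70.
Draw number 70 + 1 = 71 must push one box to 11.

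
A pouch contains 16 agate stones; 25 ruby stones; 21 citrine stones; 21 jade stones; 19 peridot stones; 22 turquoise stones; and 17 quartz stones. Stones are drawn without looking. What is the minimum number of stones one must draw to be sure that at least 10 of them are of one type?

The 7 types are the holes; the stones drawn are the pigeons.
To avoid 10 of any one type, the worst case takes at most 9 of each type.
That gives 9 + 9 + 9 + 9 + 9 + 9 + 9 = 63 stones with no type reaching 10.
The next stone forces some type to 10, so 63 + 1 = 64.

64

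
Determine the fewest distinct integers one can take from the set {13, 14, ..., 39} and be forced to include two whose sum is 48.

Group the elements by complementary pair {x, 48−x}: {13,35}, {14,34}, {15,33}, …, giving 11 two-element pairs, the single value 24 (it cannot pair with itself since the integers are distinct), and 4 integers whose partner 48−x falls outside [13,39].
Pigeonhole: treating each of those 16 groups as a pigeonhole, one can pick one integer per group — 16 integers — with no two summing to 48.
The 17th integer lands in an occupied pair, forcing a sum of 48.

17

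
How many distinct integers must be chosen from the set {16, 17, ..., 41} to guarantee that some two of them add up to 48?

A set avoiding the sum 48 can contain at most one of each pair {x, 48−x}, plus the 10 elements whose complement lies outside the range or equal to its own complement.
The integers 24, …, 41 (18 of them) are such a set: any two sum to at least 24+25 = 49 > 48.
By the pigeonhole principle, any 19th integer completes one of the 8 pairs, so 19 choices force a sum of 48.

19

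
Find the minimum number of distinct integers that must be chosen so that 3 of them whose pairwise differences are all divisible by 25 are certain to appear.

51

Integers whose pairwise differences are multiples of 25 are exactly those sharing a remainder mod 25. By pigeonhole, the 25 residue classes mod 25 are the pigeonholes.
With 50 integers one could put 2 in each residue class and have no class reach 3.
The 51st integer pushes some class to 3, so 25·2 + 1 = 51.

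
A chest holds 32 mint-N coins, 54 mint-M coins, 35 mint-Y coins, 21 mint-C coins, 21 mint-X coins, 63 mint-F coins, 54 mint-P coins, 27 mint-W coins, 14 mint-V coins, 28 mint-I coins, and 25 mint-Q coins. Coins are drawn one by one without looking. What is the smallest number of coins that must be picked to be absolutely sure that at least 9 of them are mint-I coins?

In the worst case for collecting mint-I coins, every non-mint-I coin comes out first.
There are 32 + 54 + 35 + 21 + 21 + 63 + 54 + 27 + 14 + 25 = 346 non-mint-I coins altogether.
After those, each further coin must be mint-I, so 346 + 9 = 355 draws guarantee 9 mint-I coins.

355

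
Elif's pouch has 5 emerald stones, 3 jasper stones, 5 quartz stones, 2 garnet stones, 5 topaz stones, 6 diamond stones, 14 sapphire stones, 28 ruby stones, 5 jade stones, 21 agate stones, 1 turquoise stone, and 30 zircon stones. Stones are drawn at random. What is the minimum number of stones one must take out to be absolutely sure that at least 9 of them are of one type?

65

The 12 types are the holes; the stones drawn are the pigeons.
To avoid 9 of any one type, the worst case takes at most 8 of each type, or every stone of a type that has fewer than 8.
That gives 5 + 3 + 5 + 2 + 5 + 6 + 8 + 8 + 5 + 8 + 1 + 8 = 64 stones with no type reaching 9.
The next stone forces some type to 9, so 64 + 1 = 65.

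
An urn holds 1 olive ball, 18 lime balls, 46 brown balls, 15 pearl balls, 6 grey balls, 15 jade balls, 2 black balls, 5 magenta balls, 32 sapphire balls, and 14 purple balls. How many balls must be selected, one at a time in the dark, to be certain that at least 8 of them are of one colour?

57

An adversary could hand out at most 7 balls per colour (4 colours run out sooner): 1 + 7 + 7 + 7 + 6 + 7 + 2 + 5 + 7 + 7 = 56 balls and still no colour has 8.
One more ball lands in a colour already at 7, so 57 draws are enough and 56 are not.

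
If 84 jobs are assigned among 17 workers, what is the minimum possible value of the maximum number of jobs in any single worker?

The 17 workers are the holes and the 84 jobs are the pigeons.
If every worker held at most 4 jobs, the total would be at most 17 × 4 = 68, which is less than 84.
So some worker holds at least ⌈84/17⌉ = 5 jobs.

5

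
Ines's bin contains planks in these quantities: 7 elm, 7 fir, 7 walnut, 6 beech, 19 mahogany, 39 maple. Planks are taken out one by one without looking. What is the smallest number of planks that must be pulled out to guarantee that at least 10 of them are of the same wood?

46

The 6 woods are the holes; the planks drawn are the pigeons.
To avoid 10 of any one wood, the worst case takes at most 9 of each wood, or every plank of a wood that has fewer than 9.
That gives 7 + 7 + 7 + 6 + 9 + 9 = 45 planks with no wood reaching 10.
The next plank forces some wood to 10, so 45 + 1 = 46.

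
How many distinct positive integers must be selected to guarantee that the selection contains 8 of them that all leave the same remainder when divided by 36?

The 36 residue classes mod 36 are the pigeonholes.
With 252 integers one could put 7 in each residue class and have no class reach 8.
The 253rd integer pushes some class to 8, so 36·7 + 1 = 253.

253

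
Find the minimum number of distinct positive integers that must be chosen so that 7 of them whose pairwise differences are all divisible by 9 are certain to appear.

Integers whose pairwise differences are multiples of 9 are exactly those sharing a remainder mod 9. By pigeonhole, the 9 residue classes mod 9 are the pigeonholes.
With 54 integers one could put 6 in each residue class and have no class reach 7.
The 55th integer pushes some class to 7, so 9·6 + 1 = 55.

55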